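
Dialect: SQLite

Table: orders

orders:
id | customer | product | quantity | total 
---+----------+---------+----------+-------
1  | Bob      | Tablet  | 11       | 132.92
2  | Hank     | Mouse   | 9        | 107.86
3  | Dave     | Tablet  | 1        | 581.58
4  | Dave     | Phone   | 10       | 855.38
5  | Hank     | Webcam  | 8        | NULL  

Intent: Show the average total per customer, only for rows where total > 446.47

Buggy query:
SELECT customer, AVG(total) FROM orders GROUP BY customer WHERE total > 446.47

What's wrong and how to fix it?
Bug: WHERE cannot follow GROUP BY

Fix: Move the WHERE clause before GROUP BY

Corrected query:
SELECT customer, AVG(total) FROM orders WHERE total > 446.47 GROUP BY customer

Result:
customer | AVG(total)
---------+-----------
Dave     | 718.48    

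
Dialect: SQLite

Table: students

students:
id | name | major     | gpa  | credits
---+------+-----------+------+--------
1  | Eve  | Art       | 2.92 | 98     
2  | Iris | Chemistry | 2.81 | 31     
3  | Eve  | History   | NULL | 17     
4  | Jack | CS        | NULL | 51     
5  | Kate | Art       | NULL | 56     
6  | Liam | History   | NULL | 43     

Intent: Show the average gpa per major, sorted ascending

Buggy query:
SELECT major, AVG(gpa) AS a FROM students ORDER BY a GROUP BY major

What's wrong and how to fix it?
Bug: GROUP BY must precede ORDER BY

Fix: Move ORDER BY to the end, after GROUP BY

Corrected query:
SELECT major, AVG(gpa) AS a FROM students GROUP BY major ORDER BY a

Result:
major     | a   
----------+-----
CS        | NULL
History   | NULL
Chemistry | 2.81
Art       | 2.92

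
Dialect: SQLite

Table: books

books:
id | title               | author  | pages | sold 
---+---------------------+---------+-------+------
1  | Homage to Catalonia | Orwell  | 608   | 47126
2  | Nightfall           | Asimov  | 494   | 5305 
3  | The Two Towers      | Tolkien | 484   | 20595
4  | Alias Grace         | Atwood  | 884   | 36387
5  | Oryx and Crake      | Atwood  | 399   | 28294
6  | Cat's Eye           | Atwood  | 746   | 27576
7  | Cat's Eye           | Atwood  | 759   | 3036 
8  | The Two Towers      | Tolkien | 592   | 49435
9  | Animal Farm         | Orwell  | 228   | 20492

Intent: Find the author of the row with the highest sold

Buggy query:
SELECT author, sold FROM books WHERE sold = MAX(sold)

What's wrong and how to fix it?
Bug: WHERE is evaluated per row; an aggregate over the whole table isn't defined there

Fix: Use a subquery: WHERE sold = (SELECT MAX(sold) FROM books)

Corrected query:
SELECT author, sold FROM books WHERE sold = (SELECT MAX(sold) FROM books)

Result:
author  | sold 
--------+------
Tolkien | 49435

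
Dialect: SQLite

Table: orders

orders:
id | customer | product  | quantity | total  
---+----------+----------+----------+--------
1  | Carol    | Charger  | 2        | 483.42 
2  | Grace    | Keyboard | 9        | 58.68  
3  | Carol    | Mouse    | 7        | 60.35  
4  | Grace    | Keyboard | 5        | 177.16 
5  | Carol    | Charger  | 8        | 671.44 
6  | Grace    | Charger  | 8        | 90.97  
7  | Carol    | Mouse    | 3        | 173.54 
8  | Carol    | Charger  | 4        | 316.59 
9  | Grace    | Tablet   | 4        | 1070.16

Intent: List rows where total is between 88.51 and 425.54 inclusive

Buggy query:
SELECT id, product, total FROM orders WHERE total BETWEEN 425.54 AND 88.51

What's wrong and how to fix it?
Bug: The bounds are reversed; BETWEEN a AND b requires a <= b to match anything

Fix: Swap the bounds so the smaller value comes first

Corrected query:
SELECT id, product, total FROM orders WHERE total BETWEEN 88.51 AND 425.54

Result:
id | product  | total 
---+----------+-------
4  | Keyboard | 177.16
6  | Charger  | 90.97 
7  | Mouse    | 173.54
8  | Charger  | 316.59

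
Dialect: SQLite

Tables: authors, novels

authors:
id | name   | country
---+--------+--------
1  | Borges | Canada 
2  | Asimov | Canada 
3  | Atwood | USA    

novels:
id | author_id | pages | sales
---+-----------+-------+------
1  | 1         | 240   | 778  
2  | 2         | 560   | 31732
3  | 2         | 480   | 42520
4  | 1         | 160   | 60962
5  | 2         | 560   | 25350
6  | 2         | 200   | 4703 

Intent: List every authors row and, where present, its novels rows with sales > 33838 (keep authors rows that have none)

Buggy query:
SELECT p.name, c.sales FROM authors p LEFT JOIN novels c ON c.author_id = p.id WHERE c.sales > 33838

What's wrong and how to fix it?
Bug: Filtering c.sales in WHERE discards the NULL rows produced by LEFT JOIN, turning it into an inner join

Fix: Move the right-table condition into the ON clause so unmatched parents are kept

Corrected query:
SELECT p.name, c.sales FROM authors p LEFT JOIN novels c ON c.author_id = p.id AND c.sales > 33838

Result:
name   | sales
-------+------
Borges | 60962
Asimov | 42520
Atwood | NULL 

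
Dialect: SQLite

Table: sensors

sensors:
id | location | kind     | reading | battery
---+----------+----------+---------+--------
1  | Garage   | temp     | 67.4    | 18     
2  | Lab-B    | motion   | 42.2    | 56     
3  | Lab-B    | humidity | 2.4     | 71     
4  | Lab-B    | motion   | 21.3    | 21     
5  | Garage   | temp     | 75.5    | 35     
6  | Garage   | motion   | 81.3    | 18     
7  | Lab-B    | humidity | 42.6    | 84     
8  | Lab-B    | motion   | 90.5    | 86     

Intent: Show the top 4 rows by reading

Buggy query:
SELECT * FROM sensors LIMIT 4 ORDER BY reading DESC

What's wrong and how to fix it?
Bug: LIMIT must come after ORDER BY

Fix: Swap the clauses: ORDER BY first, then LIMIT

Corrected query:
SELECT * FROM sensors ORDER BY reading DESC LIMIT 4

Result:
id | location | kind   | reading | battery
---+----------+--------+---------+--------
8  | Lab-B    | motion | 90.5    | 86     
6  | Garage   | motion | 81.3    | 18     
5  | Garage   | temp   | 75.5    | 35     
1  | Garage   | temp   | 67.4    | 18     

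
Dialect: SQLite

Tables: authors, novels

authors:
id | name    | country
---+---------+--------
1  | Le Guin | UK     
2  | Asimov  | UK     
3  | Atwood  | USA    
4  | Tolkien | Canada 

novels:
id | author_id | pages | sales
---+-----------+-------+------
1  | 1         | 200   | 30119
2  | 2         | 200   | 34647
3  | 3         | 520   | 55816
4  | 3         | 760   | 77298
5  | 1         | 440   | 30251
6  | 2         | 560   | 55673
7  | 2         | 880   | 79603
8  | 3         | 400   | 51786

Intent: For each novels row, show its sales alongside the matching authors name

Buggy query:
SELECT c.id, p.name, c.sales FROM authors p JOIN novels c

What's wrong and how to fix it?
Bug: JOIN with no ON clause produces a cartesian product; every novels row pairs with every authors row

Fix: Add ON c.author_id = p.id to the JOIN

Corrected query:
SELECT c.id, p.name, c.sales FROM authors p JOIN novels c ON c.author_id = p.id

Result:
id | name    | sales
---+---------+------
1  | Le Guin | 30119
2  | Asimov  | 34647
3  | Atwood  | 55816
4  | Atwood  | 77298
5  | Le Guin | 30251
6  | Asimov  | 55673
7  | Asimov  | 79603
8  | Atwood  | 51786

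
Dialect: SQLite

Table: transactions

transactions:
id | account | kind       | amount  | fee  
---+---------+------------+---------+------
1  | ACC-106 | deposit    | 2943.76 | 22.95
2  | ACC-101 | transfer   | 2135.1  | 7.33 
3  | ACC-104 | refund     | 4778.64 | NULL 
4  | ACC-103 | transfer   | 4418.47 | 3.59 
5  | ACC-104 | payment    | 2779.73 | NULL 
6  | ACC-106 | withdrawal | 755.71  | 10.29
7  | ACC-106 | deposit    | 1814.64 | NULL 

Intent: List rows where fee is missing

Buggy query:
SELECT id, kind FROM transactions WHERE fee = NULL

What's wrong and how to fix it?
Bug: Comparing to NULL with '=' never matches; NULL = NULL is unknown, not true

Fix: Use IS NULL to test for NULL

Corrected query:
SELECT id, kind FROM transactions WHERE fee IS NULL

Result:
id | kind   
---+--------
3  | refund 
5  | payment
7  | deposit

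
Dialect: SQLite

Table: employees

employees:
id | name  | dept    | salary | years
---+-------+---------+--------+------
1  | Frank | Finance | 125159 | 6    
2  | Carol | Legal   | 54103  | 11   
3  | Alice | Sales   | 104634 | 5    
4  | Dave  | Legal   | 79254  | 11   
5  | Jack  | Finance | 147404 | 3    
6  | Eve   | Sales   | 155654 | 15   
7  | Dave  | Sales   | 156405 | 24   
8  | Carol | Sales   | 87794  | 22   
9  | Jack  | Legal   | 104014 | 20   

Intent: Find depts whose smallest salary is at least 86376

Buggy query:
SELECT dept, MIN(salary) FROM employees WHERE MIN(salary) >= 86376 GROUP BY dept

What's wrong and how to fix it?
Bug: Aggregates like MIN are computed per group after WHERE runs

Fix: Use HAVING for the per-group MIN condition

Corrected query:
SELECT dept, MIN(salary) FROM employees GROUP BY dept HAVING MIN(salary) >= 86376

Result:
dept    | MIN(salary)
--------+------------
Finance | 125159     
Sales   | 87794      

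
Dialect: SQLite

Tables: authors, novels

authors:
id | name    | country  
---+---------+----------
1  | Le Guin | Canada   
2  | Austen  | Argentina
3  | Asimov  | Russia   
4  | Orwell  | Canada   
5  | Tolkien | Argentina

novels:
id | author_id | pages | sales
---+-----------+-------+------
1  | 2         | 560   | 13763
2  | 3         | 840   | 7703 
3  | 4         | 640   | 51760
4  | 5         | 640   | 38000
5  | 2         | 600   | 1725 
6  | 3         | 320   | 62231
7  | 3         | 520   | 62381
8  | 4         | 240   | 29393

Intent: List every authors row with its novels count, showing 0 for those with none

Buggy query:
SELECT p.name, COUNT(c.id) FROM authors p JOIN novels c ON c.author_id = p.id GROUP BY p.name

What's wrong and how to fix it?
Bug: INNER JOIN drops authors rows that have no matching novels rows

Fix: Switch to LEFT JOIN to retain unmatched parent rows

Corrected query:
SELECT p.name, COUNT(c.id) FROM authors p LEFT JOIN novels c ON c.author_id = p.id GROUP BY p.name

Result:
name    | COUNT(c.id)
--------+------------
Asimov  | 3          
Austen  | 2          
Le Guin | 0          
Orwell  | 2          
Tolkien | 1          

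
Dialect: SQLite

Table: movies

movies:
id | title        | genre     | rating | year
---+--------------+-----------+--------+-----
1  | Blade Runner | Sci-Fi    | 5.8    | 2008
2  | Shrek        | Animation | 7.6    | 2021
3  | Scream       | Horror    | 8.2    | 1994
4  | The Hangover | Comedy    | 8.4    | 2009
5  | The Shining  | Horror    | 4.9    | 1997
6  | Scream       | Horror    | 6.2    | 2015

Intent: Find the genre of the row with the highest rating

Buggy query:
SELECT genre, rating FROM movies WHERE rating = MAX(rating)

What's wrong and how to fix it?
Bug: WHERE is evaluated per row; an aggregate over the whole table isn't defined there

Fix: Wrap MAX in a scalar subquery so WHERE compares against a single value

Corrected query:
SELECT genre, rating FROM movies WHERE rating = (SELECT MAX(rating) FROM movies)

Result:
genre  | rating
-------+-------
Comedy | 8.4   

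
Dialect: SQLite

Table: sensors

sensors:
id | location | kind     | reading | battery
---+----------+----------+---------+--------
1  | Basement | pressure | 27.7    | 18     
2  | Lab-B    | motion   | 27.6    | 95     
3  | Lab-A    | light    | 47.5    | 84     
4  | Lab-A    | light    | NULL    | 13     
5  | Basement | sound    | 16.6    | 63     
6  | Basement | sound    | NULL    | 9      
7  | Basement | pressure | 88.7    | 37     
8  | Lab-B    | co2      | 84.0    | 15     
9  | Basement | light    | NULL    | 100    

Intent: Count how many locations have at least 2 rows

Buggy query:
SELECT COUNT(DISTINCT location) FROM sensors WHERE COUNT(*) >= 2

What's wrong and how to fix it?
Bug: WHERE filters individual rows, not groups, so a group-level COUNT is invalid there

Fix: Group first with HAVING COUNT(*) >= 2, then COUNT the resulting groups

Corrected query:
SELECT COUNT(*) FROM (SELECT location FROM sensors GROUP BY location HAVING COUNT(*) >= 2)

Result:
COUNT(*)
--------
3       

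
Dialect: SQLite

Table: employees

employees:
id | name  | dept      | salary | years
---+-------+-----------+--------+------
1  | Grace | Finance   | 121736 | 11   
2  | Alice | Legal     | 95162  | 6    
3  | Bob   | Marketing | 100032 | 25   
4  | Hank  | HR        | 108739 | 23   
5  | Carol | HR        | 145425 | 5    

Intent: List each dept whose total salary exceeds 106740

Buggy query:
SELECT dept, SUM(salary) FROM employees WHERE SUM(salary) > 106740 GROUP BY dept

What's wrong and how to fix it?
Bug: SUM(salary) is an aggregate, but WHERE filters rows before aggregation

Fix: Use HAVING (which filters groups after aggregation) instead of WHERE

Corrected query:
SELECT dept, SUM(salary) FROM employees GROUP BY dept HAVING SUM(salary) > 106740

Result:
dept    | SUM(salary)
--------+------------
Finance | 121736     
HR      | 254164     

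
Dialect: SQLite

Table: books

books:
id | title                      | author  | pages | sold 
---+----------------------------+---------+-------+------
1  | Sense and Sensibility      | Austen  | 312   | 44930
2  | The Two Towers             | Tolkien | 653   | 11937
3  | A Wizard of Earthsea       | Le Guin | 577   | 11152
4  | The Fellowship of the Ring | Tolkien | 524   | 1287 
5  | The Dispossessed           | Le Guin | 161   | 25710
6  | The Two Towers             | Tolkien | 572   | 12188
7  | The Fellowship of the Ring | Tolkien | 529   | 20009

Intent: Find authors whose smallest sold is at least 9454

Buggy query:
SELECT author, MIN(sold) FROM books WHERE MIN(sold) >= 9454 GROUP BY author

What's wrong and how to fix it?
Bug: MIN() in WHERE is a misuse of aggregate

Fix: Replace WHERE with HAVING after the GROUP BY

Corrected query:
SELECT author, MIN(sold) FROM books GROUP BY author HAVING MIN(sold) >= 9454

Result:
author  | MIN(sold)
--------+----------
Austen  | 44930    
Le Guin | 11152    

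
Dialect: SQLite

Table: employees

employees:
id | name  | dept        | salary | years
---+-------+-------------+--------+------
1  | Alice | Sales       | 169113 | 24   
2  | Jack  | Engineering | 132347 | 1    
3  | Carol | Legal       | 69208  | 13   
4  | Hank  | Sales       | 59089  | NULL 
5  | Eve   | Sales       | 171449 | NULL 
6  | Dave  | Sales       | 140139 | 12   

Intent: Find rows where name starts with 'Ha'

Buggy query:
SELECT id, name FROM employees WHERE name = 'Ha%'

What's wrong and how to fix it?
Bug: '=' compares the literal string including the % character; pattern matching needs LIKE

Fix: Use LIKE for wildcard pattern matching

Corrected query:
SELECT id, name FROM employees WHERE name LIKE 'Ha%'

Result:
id | name
---+-----
4  | Hank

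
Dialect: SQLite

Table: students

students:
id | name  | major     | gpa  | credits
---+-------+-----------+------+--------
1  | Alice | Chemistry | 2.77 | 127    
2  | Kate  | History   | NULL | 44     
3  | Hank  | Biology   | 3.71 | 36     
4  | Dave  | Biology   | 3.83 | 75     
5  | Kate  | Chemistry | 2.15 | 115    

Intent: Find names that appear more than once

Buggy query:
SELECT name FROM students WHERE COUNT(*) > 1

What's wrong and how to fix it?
Bug: WHERE can't reference COUNT(*); aggregates are computed after WHERE

Fix: Group first, then use HAVING for the count condition

Corrected query:
SELECT name FROM students GROUP BY name HAVING COUNT(*) > 1

Result:
name
----
Kate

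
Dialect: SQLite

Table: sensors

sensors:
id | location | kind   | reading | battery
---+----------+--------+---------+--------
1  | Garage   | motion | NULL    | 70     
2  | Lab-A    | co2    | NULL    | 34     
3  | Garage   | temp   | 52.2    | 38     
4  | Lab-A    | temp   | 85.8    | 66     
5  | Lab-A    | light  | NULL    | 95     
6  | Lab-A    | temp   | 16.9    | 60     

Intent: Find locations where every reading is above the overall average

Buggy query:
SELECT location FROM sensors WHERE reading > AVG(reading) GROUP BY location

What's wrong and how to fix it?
Bug: WHERE evaluates per row before aggregation, so AVG() is unavailable

Fix: Use a subquery for AVG and a HAVING MIN(...) filter so the condition holds for every row in the group

Corrected query:
SELECT location FROM sensors GROUP BY location HAVING MIN(reading) > (SELECT AVG(reading) FROM sensors)

Result:
location
--------
Garage  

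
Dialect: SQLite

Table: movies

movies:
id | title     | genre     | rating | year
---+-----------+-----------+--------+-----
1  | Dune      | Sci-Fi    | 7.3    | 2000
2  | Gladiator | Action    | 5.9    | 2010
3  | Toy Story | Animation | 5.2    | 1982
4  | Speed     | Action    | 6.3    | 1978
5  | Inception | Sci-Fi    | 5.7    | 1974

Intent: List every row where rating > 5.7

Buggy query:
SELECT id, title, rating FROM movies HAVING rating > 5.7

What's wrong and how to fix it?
Bug: This is a non-aggregate query (no GROUP BY, no aggregates), so in SQLite the HAVING clause is invalid here; a row-level condition belongs in WHERE

Fix: Replace HAVING with WHERE since the condition applies to individual rows

Corrected query:
SELECT id, title, rating FROM movies WHERE rating > 5.7

Result:
id | title     | rating
---+-----------+-------
1  | Dune      | 7.3   
2  | Gladiator | 5.9   
4  | Speed     | 6.3   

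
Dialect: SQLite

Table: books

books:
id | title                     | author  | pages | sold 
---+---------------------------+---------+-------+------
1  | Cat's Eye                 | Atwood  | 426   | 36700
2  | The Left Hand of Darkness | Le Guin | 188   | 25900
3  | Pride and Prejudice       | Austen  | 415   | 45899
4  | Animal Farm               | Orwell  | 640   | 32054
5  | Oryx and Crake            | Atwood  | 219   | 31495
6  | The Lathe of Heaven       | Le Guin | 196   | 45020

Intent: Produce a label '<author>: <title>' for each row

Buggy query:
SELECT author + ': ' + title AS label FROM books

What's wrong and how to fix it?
Bug: '+' is numeric addition; on text columns SQLite converts them to 0 instead of concatenating

Fix: Use the || operator for string concatenation

Corrected query:
SELECT author || ': ' || title AS label FROM books

Result:
label                             
----------------------------------
Atwood: Cat's Eye                 
Le Guin: The Left Hand of Darkness
Austen: Pride and Prejudice       
Orwell: Animal Farm               
Atwood: Oryx and Crake            
Le Guin: The Lathe of Heaven      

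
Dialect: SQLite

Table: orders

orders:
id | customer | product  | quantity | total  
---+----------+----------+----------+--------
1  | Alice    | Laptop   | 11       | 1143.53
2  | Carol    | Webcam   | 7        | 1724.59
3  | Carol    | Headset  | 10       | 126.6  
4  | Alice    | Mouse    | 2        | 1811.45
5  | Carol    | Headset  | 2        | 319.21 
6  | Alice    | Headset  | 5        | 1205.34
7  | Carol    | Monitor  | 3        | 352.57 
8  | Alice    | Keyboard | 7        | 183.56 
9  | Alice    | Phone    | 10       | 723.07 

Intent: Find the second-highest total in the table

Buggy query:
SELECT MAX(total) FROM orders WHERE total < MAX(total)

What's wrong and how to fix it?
Bug: The inner MAX is an aggregate inside WHERE, which is not allowed

Fix: Compute the overall MAX in a subquery, then take MAX of rows below it

Corrected query:
SELECT MAX(total) FROM orders WHERE total < (SELECT MAX(total) FROM orders)

Result:
MAX(total)
----------
1724.59   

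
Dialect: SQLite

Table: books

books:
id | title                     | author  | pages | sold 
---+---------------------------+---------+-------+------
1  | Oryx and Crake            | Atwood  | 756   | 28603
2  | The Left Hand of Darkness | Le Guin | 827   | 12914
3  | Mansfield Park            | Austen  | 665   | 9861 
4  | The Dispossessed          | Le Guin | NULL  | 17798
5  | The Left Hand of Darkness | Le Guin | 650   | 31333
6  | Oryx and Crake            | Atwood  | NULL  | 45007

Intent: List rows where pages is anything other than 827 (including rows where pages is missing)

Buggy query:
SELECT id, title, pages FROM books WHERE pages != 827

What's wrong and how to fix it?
Bug: 'pages != 827' is unknown when pages is NULL, so NULL rows are silently excluded

Fix: Handle NULL separately with IS NULL alongside the inequality

Corrected query:
SELECT id, title, pages FROM books WHERE pages != 827 OR pages IS NULL

Result:
id | title                     | pages
---+---------------------------+------
1  | Oryx and Crake            | 756  
3  | Mansfield Park            | 665  
4  | The Dispossessed          | NULL 
5  | The Left Hand of Darkness | 650  
6  | Oryx and Crake            | NULL 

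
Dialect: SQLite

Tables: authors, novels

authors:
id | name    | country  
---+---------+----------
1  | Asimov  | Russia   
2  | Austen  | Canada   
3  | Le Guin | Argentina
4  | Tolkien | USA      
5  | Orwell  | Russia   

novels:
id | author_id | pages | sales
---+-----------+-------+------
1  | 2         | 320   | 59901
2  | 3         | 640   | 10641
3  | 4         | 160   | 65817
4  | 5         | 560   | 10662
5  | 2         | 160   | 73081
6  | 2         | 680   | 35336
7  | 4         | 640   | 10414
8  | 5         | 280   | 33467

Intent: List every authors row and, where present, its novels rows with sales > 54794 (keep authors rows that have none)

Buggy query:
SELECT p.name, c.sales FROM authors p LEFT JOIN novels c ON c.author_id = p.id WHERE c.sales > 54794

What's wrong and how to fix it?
Bug: A WHERE condition on the right-hand table after LEFT JOIN drops unmatched parents

Fix: Put 'c.sales > 54794' in the JOIN's ON clause instead of WHERE

Corrected query:
SELECT p.name, c.sales FROM authors p LEFT JOIN novels c ON c.author_id = p.id AND c.sales > 54794

Result:
name    | sales
--------+------
Asimov  | NULL 
Austen  | 59901
Austen  | 73081
Le Guin | NULL 
Tolkien | 65817
Orwell  | NULL 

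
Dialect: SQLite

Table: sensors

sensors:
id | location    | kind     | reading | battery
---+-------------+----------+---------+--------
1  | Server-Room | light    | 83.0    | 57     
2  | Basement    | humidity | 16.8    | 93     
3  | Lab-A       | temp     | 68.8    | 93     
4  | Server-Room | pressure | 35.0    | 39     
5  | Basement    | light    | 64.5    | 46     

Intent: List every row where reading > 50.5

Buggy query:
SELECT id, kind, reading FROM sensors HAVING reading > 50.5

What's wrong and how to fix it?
Bug: HAVING filters the output of aggregation, but this query has no GROUP BY and no aggregate functions, so SQLite rejects it (HAVING clause on a non-aggregate query); the condition here is per row

Fix: Use WHERE for row-level filtering

Corrected query:
SELECT id, kind, reading FROM sensors WHERE reading > 50.5

Result:
id | kind  | reading
---+-------+--------
1  | light | 83     
3  | temp  | 68.8   
5  | light | 64.5   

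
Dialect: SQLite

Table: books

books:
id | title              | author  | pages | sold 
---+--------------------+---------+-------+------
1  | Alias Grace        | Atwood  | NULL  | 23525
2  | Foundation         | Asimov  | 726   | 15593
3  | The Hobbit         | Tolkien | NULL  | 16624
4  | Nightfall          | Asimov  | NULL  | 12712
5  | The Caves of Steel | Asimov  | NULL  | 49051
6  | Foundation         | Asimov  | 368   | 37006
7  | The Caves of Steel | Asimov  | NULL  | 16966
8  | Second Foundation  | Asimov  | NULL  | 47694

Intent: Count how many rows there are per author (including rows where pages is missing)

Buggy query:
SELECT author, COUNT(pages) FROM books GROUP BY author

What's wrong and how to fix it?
Bug: COUNT(pages) skips NULLs, so groups with missing pages are undercounted

Fix: Replace COUNT(pages) with COUNT(*)

Corrected query:
SELECT author, COUNT(*) FROM books GROUP BY author

Result:
author  | COUNT(*)
--------+---------
Asimov  | 6       
Atwood  | 1       
Tolkien | 1       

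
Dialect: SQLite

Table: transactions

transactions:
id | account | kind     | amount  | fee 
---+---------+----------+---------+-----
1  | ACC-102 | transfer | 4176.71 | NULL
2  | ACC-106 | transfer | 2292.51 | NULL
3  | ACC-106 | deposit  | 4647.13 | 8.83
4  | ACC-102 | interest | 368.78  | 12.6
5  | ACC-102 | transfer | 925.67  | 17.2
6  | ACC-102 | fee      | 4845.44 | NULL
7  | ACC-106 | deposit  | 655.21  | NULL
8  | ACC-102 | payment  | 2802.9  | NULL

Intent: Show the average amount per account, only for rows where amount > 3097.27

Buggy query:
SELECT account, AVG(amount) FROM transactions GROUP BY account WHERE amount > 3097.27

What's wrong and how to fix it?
Bug: Row-level WHERE must come before GROUP BY in the clause order

Fix: Move the WHERE clause before GROUP BY

Corrected query:
SELECT account, AVG(amount) FROM transactions WHERE amount > 3097.27 GROUP BY account

Result:
account | AVG(amount)
--------+------------
ACC-102 | 4511.075   
ACC-106 | 4647.13    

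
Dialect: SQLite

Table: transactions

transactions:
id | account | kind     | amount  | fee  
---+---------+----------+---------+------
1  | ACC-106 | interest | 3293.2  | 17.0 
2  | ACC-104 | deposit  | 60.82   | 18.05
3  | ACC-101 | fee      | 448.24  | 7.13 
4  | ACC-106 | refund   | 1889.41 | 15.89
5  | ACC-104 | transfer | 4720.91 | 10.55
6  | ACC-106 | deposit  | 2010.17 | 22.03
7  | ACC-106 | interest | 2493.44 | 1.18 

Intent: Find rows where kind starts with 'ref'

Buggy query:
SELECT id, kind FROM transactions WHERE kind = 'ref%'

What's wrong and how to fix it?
Bug: '=' compares the literal string including the % character; pattern matching needs LIKE

Fix: Use LIKE for wildcard pattern matching

Corrected query:
SELECT id, kind FROM transactions WHERE kind LIKE 'ref%'

Result:
id | kind  
---+-------
4  | refund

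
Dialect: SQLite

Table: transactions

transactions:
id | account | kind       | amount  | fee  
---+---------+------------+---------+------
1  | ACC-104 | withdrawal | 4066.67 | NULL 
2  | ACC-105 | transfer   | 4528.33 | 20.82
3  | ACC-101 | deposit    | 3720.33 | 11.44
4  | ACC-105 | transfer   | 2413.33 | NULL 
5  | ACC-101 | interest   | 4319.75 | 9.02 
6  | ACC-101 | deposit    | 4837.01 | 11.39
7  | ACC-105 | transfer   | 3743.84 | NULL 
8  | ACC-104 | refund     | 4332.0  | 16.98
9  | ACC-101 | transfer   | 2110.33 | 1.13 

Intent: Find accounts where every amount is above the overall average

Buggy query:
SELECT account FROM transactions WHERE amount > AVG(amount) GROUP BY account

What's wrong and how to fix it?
Bug: AVG() is an aggregate; it can't sit directly in WHERE

Fix: Compute the overall average in a scalar subquery and compare each group's MIN against it in HAVING

Corrected query:
SELECT account FROM transactions GROUP BY account HAVING MIN(amount) > (SELECT AVG(amount) FROM transactions)

Result:
account
-------
ACC-104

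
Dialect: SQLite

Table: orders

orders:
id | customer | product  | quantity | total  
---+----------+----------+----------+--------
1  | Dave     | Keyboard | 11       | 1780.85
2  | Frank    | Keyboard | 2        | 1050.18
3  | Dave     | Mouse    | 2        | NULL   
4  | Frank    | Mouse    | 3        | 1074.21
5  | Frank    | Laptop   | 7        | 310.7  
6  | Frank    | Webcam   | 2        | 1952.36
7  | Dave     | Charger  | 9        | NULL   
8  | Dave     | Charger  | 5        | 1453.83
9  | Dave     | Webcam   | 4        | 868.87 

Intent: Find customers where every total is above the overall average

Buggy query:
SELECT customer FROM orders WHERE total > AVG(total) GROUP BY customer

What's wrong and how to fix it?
Bug: WHERE evaluates per row before aggregation, so AVG() is unavailable

Fix: Use a subquery for AVG and a HAVING MIN(...) filter so the condition holds for every row in the group

Corrected query:
SELECT customer FROM orders GROUP BY customer HAVING MIN(total) > (SELECT AVG(total) FROM orders)

Result:
(no rows)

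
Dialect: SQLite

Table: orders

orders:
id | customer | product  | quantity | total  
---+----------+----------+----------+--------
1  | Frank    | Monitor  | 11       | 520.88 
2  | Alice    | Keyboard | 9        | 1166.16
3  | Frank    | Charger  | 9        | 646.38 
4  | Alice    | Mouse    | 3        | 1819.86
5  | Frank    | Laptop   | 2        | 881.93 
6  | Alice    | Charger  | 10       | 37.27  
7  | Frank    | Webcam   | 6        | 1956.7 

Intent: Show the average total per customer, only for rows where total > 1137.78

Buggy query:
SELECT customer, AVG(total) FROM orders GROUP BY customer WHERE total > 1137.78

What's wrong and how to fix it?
Bug: WHERE cannot follow GROUP BY

Fix: Move the WHERE clause before GROUP BY

Corrected query:
SELECT customer, AVG(total) FROM orders WHERE total > 1137.78 GROUP BY customer

Result:
customer | AVG(total)
---------+-----------
Alice    | 1493.01   
Frank    | 1956.7    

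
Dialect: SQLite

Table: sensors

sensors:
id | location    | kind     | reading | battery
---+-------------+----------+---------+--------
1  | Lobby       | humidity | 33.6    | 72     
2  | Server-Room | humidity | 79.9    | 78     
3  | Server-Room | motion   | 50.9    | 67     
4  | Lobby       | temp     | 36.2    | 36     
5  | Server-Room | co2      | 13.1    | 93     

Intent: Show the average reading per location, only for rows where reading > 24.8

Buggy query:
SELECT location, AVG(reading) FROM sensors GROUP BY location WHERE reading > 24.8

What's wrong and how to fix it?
Bug: WHERE cannot follow GROUP BY

Fix: Move the WHERE clause before GROUP BY

Corrected query:
SELECT location, AVG(reading) FROM sensors WHERE reading > 24.8 GROUP BY location

Result:
location    | AVG(reading)
------------+-------------
Lobby       | 34.9        
Server-Room | 65.4        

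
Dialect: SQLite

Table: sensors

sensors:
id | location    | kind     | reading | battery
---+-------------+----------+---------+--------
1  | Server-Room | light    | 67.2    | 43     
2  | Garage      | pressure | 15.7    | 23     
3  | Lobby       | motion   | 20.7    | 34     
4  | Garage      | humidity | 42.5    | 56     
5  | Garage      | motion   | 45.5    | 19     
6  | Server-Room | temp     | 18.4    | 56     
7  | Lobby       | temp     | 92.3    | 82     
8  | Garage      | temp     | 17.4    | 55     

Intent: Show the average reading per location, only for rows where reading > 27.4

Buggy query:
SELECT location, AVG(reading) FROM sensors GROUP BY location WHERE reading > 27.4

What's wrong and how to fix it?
Bug: Row-level WHERE must come before GROUP BY in the clause order

Fix: Place WHERE between FROM and GROUP BY

Corrected query:
SELECT location, AVG(reading) FROM sensors WHERE reading > 27.4 GROUP BY location

Result:
location    | AVG(reading)
------------+-------------
Garage      | 44          
Lobby       | 92.3        
Server-Room | 67.2        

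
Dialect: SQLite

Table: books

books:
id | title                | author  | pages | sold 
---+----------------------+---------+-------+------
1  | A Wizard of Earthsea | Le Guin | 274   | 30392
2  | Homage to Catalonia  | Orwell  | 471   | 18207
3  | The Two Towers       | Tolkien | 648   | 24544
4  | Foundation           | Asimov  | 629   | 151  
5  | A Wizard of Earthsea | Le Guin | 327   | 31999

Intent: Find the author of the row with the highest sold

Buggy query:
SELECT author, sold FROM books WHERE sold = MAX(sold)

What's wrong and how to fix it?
Bug: WHERE is evaluated per row; an aggregate over the whole table isn't defined there

Fix: Use a subquery: WHERE sold = (SELECT MAX(sold) FROM books)

Corrected query:
SELECT author, sold FROM books WHERE sold = (SELECT MAX(sold) FROM books)

Result:
author  | sold 
--------+------
Le Guin | 31999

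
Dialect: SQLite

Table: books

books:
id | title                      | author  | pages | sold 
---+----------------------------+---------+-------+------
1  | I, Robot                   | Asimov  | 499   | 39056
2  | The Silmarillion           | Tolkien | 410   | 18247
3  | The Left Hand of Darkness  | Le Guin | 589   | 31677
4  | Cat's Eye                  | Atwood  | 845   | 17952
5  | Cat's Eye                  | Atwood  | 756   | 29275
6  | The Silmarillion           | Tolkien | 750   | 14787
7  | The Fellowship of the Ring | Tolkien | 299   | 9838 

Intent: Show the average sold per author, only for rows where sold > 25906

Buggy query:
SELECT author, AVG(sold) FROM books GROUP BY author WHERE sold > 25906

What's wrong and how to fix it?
Bug: Row-level WHERE must come before GROUP BY in the clause order

Fix: Place WHERE between FROM and GROUP BY

Corrected query:
SELECT author, AVG(sold) FROM books WHERE sold > 25906 GROUP BY author

Result:
author  | AVG(sold)
--------+----------
Asimov  | 39056    
Atwood  | 29275    
Le Guin | 31677    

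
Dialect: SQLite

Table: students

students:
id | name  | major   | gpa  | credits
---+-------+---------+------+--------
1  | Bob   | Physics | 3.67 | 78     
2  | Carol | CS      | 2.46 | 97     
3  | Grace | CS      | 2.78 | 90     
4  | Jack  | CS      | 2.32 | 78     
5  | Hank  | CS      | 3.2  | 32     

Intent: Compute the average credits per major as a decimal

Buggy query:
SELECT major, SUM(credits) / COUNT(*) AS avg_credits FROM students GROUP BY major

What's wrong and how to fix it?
Bug: Both operands are integers, so '/' performs integer division and truncates

Fix: Cast one side to REAL so the division keeps the fractional part

Corrected query:
SELECT major, SUM(credits) * 1.0 / COUNT(*) AS avg_credits FROM students GROUP BY major

Result:
major   | avg_credits
--------+------------
CS      | 74.25      
Physics | 78         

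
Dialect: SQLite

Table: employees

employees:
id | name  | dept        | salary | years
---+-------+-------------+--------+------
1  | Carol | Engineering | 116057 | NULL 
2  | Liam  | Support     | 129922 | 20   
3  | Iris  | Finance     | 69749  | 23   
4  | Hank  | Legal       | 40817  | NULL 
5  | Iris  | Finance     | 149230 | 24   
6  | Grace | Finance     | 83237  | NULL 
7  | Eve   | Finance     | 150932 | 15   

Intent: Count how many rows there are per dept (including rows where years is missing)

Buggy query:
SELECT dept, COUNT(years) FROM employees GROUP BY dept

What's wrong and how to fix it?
Bug: COUNT(column) counts non-NULL values only; rows with NULL years aren't counted

Fix: Replace COUNT(years) with COUNT(*)

Corrected query:
SELECT dept, COUNT(*) FROM employees GROUP BY dept

Result:
dept        | COUNT(*)
------------+---------
Engineering | 1       
Finance     | 4       
Legal       | 1       
Support     | 1       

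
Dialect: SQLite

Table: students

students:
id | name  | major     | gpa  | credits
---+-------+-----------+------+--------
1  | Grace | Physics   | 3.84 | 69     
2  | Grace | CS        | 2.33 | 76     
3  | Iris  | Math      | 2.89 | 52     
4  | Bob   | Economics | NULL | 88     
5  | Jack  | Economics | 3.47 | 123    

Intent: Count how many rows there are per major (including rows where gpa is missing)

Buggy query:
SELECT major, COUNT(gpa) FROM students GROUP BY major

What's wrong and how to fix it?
Bug: COUNT(gpa) skips NULLs, so groups with missing gpa are undercounted

Fix: Use COUNT(*) to count all rows regardless of NULL

Corrected query:
SELECT major, COUNT(*) FROM students GROUP BY major

Result:
major     | COUNT(*)
----------+---------
CS        | 1       
Economics | 2       
Math      | 1       
Physics   | 1       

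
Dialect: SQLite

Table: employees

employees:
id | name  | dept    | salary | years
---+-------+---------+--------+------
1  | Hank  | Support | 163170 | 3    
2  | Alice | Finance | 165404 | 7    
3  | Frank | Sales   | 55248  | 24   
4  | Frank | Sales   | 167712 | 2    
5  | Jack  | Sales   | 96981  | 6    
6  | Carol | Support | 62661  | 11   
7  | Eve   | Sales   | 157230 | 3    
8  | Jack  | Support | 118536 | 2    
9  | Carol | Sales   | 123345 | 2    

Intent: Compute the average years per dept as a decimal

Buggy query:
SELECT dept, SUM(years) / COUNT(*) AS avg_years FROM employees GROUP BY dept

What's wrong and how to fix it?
Bug: Both operands are integers, so '/' performs integer division and truncates

Fix: Cast one side to REAL so the division keeps the fractional part

Corrected query:
SELECT dept, SUM(years) * 1.0 / COUNT(*) AS avg_years FROM employees GROUP BY dept

Result:
dept    | avg_years
--------+----------
Finance | 7        
Sales   | 7.4      
Support | 5.333333 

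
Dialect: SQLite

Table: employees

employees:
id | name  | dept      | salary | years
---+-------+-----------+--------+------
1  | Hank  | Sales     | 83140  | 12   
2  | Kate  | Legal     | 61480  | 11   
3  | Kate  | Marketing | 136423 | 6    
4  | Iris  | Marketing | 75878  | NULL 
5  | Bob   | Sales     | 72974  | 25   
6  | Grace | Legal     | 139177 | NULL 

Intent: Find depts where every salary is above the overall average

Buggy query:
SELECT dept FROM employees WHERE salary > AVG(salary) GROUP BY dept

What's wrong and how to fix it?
Bug: WHERE evaluates per row before aggregation, so AVG() is unavailable

Fix: Use a subquery for AVG and a HAVING MIN(...) filter so the condition holds for every row in the group

Corrected query:
SELECT dept FROM employees GROUP BY dept HAVING MIN(salary) > (SELECT AVG(salary) FROM employees)

Result:
(no rows)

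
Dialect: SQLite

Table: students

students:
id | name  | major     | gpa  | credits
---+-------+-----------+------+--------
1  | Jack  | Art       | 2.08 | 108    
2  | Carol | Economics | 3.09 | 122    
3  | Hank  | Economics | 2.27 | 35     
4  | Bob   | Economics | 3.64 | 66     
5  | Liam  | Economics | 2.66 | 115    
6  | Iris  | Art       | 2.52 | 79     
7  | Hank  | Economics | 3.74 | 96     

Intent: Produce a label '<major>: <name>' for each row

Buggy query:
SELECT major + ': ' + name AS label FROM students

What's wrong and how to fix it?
Bug: '+' is numeric addition; on text columns SQLite converts them to 0 instead of concatenating

Fix: Replace + with || to concatenate text

Corrected query:
SELECT major || ': ' || name AS label FROM students

Result:
label           
----------------
Art: Jack       
Economics: Carol
Economics: Hank 
Economics: Bob  
Economics: Liam 
Art: Iris       
Economics: Hank 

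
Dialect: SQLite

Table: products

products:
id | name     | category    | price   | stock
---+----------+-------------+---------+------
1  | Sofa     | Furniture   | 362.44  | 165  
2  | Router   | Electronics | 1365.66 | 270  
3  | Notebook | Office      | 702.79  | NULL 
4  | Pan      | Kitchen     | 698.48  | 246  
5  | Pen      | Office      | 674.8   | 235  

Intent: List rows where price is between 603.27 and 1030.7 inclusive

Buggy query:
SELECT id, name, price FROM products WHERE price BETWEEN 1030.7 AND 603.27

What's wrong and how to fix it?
Bug: BETWEEN expects the lower bound first; with 1030.7 AND 603.27 the range is empty

Fix: Swap the bounds so the smaller value comes first

Corrected query:
SELECT id, name, price FROM products WHERE price BETWEEN 603.27 AND 1030.7

Result:
id | name     | price 
---+----------+-------
3  | Notebook | 702.79
4  | Pan      | 698.48
5  | Pen      | 674.8 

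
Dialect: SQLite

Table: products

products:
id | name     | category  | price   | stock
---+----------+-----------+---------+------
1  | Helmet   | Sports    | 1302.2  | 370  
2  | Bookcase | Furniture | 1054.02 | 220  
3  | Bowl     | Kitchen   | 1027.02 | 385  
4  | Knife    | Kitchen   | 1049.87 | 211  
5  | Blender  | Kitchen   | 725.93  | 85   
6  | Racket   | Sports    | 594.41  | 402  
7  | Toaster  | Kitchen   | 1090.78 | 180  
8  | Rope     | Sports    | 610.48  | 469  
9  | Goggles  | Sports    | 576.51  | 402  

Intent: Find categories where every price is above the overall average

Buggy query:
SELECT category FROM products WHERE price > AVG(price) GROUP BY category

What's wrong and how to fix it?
Bug: AVG() is an aggregate; it can't sit directly in WHERE

Fix: Compute the overall average in a scalar subquery and compare each group's MIN against it in HAVING

Corrected query:
SELECT category FROM products GROUP BY category HAVING MIN(price) > (SELECT AVG(price) FROM products)

Result:
category 
---------
Furniture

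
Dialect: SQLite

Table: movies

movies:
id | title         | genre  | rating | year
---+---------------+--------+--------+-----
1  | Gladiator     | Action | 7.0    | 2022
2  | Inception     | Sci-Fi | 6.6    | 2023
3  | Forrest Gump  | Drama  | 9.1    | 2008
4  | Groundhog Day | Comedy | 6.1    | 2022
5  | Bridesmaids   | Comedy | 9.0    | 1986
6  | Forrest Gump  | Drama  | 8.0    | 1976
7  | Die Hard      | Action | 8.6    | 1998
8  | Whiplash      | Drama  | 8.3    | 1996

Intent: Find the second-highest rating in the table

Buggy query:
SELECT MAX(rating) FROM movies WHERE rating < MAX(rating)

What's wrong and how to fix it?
Bug: MAX(rating) on the right of the comparison is an aggregate-in-WHERE error

Fix: Compute the overall MAX in a subquery, then take MAX of rows below it

Corrected query:
SELECT MAX(rating) FROM movies WHERE rating < (SELECT MAX(rating) FROM movies)

Result:
MAX(rating)
-----------
9          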